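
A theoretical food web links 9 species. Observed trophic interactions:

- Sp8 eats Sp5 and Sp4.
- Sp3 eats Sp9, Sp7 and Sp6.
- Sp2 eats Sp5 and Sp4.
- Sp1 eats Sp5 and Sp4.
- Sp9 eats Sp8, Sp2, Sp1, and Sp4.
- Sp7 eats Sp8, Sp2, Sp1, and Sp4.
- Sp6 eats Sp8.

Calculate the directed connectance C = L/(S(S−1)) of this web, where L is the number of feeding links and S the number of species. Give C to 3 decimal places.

C = 0.250

The web has S = 9 species and L = 18 feeding links.
C = L / (S(S−1)) = 18 / 72 = 0.2500 ≈ 0.250.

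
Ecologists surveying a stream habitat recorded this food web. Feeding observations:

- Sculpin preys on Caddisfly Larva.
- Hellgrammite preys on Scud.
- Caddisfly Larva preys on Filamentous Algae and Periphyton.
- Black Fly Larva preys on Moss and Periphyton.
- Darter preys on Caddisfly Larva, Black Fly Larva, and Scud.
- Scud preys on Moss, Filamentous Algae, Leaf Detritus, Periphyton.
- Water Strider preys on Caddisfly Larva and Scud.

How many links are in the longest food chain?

2 links

One longest chain: Filamentous Algae → Caddisfly Larva → Sculpin.
It has 3 species and 2 links.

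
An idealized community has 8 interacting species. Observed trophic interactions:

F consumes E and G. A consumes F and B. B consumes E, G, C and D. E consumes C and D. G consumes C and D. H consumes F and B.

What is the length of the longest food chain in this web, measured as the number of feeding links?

3 links

One longest chain: D → G → F → A.
It has 4 species and 3 links.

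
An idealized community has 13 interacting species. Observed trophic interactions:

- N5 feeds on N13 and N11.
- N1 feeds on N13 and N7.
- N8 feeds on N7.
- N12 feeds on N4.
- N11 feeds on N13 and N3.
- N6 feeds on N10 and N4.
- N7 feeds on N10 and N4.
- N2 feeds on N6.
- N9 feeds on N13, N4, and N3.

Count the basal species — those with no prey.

Basal species (no prey listed): N13, N4, N10, N3.
Count: 4.

4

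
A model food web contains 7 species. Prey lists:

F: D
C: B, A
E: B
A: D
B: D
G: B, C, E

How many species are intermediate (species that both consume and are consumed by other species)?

Intermediate species (has both prey and predators): B, A, C, E.
Count: 4.

4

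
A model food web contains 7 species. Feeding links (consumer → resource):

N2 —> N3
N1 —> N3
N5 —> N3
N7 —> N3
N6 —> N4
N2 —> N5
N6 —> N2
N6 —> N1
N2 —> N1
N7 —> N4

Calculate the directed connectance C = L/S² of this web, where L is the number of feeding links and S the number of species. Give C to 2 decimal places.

The web has S = 7 species and L = 10 feeding links.
C = L / S² = 10 / 49 = 0.2041 ≈ 0.20.

C = 0.20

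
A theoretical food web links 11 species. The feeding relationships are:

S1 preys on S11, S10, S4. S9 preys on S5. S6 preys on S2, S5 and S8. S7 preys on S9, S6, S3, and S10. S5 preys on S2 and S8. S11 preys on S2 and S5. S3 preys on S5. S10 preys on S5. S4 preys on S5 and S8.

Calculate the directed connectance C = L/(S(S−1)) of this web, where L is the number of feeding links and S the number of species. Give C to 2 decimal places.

C = 0.17

The web has S = 11 species and L = 19 feeding links.
C = L / (S(S−1)) = 19 / 110 = 0.1727 ≈ 0.17.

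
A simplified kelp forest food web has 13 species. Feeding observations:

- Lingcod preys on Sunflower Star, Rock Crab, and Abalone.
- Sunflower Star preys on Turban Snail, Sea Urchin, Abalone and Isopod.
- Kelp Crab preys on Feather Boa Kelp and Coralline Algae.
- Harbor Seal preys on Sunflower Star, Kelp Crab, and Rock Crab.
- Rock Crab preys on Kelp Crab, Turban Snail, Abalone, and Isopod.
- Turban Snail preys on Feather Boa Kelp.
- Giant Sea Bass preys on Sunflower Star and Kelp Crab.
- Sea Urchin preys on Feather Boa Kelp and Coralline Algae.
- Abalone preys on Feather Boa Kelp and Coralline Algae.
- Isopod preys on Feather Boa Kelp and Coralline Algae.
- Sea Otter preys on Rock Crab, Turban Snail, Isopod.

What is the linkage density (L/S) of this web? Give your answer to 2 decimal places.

There are L = 28 links among S = 13 species.
L/S = 28/13 = 2.1538 ≈ 2.15.

L/S = 2.15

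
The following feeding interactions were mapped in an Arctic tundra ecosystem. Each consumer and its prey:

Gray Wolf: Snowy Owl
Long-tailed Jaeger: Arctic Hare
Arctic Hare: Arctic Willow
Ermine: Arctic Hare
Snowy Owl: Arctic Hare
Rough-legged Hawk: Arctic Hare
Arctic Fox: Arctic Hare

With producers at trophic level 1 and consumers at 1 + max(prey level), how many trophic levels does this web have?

4

Producers (level 1): Arctic Willow.
Arctic Willow → Arctic Hare → Snowy Owl → Gray Wolf gives Gray Wolf level 4.
No species has a prey at level 4, so no species reaches level 5.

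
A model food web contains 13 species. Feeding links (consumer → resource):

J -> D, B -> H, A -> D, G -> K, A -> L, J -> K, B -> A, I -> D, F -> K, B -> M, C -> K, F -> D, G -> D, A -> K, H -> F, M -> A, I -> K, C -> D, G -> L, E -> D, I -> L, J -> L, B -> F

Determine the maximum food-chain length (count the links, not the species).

One longest chain: L → A → M → B.
It has 4 species and 3 links.

3 links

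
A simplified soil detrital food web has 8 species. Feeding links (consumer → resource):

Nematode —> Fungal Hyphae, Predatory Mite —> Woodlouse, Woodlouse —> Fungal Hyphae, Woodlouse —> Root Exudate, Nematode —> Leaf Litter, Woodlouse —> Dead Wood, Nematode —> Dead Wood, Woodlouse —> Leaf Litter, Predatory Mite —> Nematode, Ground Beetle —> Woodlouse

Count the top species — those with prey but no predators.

2

Top species (has prey, but nothing eats it): Ground Beetle, Predatory Mite.
Count: 2.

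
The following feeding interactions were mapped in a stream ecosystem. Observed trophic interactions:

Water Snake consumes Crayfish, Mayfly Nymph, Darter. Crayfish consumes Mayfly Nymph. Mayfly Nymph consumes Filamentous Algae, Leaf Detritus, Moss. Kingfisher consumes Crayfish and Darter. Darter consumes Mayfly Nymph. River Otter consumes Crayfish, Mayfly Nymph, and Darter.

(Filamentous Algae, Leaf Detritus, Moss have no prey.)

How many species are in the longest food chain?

One longest chain: Filamentous Algae → Mayfly Nymph → Crayfish → Kingfisher.
It has 4 species and 3 links.

4 species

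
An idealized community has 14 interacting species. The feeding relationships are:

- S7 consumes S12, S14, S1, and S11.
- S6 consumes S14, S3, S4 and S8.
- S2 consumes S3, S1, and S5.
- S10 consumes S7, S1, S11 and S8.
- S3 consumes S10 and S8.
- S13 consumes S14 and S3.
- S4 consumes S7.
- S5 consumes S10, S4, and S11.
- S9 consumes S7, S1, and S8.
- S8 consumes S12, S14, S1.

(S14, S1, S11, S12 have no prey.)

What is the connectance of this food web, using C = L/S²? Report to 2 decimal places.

C = 0.15

The web has S = 14 species and L = 29 feeding links.
C = L / S² = 29 / 196 = 0.1480 ≈ 0.15.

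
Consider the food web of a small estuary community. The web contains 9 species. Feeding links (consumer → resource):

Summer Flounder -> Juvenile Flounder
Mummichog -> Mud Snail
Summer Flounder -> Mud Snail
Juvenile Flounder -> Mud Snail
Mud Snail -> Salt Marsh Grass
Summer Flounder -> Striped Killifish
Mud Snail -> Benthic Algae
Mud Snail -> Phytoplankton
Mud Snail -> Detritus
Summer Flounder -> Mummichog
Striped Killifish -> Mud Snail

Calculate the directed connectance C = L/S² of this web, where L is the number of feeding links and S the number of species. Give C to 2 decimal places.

C = 0.14

The web has S = 9 species and L = 11 feeding links.
C = L / S² = 11 / 81 = 0.1358 ≈ 0.14.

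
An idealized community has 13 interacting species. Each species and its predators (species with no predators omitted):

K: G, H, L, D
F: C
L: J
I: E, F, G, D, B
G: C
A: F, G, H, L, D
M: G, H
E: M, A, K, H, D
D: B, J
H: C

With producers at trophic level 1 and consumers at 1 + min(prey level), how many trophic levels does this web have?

Producers (level 1): I.
Following each consumer down to its lowest-level prey: I → E → A → L (levels 1 through 4).
All prey of L (A 3, K 3) are at level 3 or above, so L is at level 1 + 3 = 4.
Every consumer has at least one prey at level 3 or below, so none exceeds level 4.

4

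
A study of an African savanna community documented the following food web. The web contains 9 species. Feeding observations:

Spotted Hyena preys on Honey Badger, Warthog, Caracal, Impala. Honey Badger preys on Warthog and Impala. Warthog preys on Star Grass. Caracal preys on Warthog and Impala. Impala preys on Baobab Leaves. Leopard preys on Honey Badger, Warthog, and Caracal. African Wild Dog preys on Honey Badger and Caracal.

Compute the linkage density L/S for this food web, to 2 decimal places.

L/S = 1.67

There are L = 15 links among S = 9 species.
L/S = 15/9 = 1.6667 ≈ 1.67.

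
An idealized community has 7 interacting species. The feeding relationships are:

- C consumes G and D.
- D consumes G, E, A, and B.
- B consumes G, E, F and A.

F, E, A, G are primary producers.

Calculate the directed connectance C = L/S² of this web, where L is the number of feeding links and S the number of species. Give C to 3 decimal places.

C = 0.204

The web has S = 7 species and L = 10 feeding links.
C = L / S² = 10 / 49 = 0.2041 ≈ 0.204.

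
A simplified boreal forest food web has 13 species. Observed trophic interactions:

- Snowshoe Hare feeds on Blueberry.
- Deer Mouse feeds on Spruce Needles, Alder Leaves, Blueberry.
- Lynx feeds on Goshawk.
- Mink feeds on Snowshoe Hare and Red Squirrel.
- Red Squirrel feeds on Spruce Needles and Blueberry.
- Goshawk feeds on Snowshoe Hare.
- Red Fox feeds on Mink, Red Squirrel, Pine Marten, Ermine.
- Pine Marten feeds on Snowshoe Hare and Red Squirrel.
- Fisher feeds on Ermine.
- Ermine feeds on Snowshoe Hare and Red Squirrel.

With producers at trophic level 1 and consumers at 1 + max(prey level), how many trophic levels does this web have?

Producers (level 1): Blueberry, Spruce Needles, Alder Leaves.
Blueberry → Red Squirrel → Ermine → Red Fox gives Red Fox level 4.
No species has a prey at level 4, so no species reaches level 5.

4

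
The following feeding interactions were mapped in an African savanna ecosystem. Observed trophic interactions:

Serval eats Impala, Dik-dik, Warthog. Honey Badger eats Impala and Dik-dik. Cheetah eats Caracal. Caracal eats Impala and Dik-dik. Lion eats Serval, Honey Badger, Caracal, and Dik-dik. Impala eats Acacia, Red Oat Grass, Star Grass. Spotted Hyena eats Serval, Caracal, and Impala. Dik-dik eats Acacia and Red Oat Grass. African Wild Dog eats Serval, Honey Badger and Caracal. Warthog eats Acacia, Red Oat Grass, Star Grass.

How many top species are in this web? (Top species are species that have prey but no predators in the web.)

Top species (has prey, but nothing eats it): Cheetah, African Wild Dog, Lion, Spotted Hyena.
Count: 4.

4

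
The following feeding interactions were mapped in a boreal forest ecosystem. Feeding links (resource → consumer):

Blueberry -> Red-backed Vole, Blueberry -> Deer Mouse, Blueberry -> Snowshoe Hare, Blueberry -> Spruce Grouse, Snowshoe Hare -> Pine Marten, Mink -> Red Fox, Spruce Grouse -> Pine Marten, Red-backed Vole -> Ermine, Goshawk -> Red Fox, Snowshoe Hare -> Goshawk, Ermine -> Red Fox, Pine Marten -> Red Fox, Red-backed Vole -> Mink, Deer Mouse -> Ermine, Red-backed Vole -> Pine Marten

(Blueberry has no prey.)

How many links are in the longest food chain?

One longest chain: Blueberry → Red-backed Vole → Mink → Red Fox.
It has 4 species and 3 links.

3 links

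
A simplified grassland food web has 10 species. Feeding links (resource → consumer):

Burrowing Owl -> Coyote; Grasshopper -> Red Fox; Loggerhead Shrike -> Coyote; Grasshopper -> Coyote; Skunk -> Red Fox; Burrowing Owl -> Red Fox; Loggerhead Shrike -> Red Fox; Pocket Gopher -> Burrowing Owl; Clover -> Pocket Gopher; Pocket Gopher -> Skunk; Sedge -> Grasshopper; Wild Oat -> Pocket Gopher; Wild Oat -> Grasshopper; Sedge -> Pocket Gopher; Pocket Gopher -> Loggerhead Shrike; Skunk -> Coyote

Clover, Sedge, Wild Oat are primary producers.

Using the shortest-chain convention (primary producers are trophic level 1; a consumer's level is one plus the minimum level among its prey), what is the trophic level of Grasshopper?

Sedge is a producer → level 1.
Grasshopper eats Sedge → level 2.

Trophic level 2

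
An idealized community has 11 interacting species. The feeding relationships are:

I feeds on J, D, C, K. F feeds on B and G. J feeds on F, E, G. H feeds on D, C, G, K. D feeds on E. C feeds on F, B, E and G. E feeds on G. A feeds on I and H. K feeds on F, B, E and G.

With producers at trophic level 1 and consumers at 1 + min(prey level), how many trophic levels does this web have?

3

Producers (level 1): B, G.
Following each consumer down to its lowest-level prey: G → E → D (levels 1 through 3).
All prey of D (E 2) are at level 2 or above, so D is at level 1 + 2 = 3.
Every consumer has at least one prey at level 2 or below, so none exceeds level 3.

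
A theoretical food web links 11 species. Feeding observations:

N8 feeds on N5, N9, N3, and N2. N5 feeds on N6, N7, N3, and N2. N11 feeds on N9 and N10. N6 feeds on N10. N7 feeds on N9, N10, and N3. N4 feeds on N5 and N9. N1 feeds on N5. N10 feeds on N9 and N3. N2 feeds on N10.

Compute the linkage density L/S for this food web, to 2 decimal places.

L/S = 1.82

There are L = 20 links among S = 11 species.
L/S = 20/11 = 1.8182 ≈ 1.82.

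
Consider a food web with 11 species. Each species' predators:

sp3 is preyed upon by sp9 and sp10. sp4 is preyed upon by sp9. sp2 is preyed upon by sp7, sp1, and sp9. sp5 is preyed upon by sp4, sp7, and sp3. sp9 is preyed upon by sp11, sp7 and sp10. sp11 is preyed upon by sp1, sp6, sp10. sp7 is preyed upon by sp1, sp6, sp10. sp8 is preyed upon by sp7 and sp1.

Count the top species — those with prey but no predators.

Top species (has prey, but nothing eats it): sp1, sp6, sp10.
Count: 3.

3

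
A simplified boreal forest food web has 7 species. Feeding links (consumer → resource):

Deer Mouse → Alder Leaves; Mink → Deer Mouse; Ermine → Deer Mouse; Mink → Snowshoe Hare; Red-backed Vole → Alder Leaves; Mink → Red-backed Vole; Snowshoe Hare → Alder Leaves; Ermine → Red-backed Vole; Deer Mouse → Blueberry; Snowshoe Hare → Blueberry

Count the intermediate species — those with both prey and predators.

Intermediate species (has both prey and predators): Red-backed Vole, Snowshoe Hare, Deer Mouse.
Count: 3.

3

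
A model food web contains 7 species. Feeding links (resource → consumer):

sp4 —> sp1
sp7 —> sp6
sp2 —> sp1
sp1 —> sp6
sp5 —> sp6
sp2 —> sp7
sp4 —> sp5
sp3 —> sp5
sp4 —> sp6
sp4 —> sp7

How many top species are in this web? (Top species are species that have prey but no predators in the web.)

1

Top species (has prey, but nothing eats it): sp6.
Count: 1.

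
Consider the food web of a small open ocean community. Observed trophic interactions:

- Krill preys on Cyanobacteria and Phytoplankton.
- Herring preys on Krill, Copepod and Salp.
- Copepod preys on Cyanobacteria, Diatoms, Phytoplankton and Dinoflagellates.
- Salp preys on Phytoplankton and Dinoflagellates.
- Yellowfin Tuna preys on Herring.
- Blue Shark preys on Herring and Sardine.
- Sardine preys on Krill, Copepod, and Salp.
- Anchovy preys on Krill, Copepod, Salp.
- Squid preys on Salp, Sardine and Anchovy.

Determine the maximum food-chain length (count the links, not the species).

One longest chain: Phytoplankton → Krill → Sardine → Squid.
It has 4 species and 3 links.

3 links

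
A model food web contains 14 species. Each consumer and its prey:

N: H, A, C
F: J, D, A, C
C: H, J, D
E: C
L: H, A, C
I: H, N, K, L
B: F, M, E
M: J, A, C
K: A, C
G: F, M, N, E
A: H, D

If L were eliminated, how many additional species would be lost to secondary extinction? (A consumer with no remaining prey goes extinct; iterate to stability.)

Remove L.
Every predator of it retains at least one other prey: I still has H, N, K.
No consumer loses all prey, so no secondary extinctions occur.

0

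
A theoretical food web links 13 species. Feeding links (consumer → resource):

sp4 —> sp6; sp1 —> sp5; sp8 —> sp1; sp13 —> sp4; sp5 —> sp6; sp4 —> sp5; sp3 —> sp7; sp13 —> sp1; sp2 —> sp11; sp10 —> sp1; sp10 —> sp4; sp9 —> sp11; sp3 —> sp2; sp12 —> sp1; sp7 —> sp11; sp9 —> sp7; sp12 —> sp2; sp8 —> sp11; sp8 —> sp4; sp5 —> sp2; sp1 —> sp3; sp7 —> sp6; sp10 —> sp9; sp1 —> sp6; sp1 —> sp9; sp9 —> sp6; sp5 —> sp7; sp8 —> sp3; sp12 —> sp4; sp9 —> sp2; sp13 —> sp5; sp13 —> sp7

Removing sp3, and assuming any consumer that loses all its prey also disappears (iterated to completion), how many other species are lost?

0

Remove sp3.
Every predator of it retains at least one other prey: sp1 still has sp6, sp9, sp5; sp8 still has sp11, sp4, sp1.
No consumer loses all prey, so no secondary extinctions occur.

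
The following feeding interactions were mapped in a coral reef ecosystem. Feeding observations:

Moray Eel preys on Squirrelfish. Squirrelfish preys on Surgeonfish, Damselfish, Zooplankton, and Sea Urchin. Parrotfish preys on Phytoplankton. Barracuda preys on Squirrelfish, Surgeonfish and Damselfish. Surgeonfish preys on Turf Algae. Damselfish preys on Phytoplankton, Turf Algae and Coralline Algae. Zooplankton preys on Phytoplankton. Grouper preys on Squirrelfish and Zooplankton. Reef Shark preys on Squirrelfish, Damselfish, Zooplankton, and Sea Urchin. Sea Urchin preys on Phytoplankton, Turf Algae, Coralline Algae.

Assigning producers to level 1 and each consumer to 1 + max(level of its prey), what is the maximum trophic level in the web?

4

Producers (level 1): Turf Algae, Coralline Algae, Phytoplankton.
Phytoplankton → Zooplankton → Squirrelfish → Grouper gives Grouper level 4.
No species has a prey at level 4, so no species reaches level 5.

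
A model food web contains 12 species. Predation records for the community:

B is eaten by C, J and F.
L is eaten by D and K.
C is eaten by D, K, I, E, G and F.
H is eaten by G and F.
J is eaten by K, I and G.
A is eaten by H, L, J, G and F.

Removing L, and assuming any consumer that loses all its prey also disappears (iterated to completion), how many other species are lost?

Remove L.
Every predator of it retains at least one other prey: D still has C; K still has J, C.
No consumer loses all prey, so no secondary extinctions occur.

0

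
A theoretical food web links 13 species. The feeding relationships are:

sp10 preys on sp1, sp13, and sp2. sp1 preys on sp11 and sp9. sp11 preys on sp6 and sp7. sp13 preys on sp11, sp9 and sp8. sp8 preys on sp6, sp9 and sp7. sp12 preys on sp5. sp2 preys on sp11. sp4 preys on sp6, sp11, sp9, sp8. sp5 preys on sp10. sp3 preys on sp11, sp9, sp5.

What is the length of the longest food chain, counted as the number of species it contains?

One longest chain: sp6 → sp11 → sp2 → sp10 → sp5 → sp3.
It has 6 species and 5 links.

6 species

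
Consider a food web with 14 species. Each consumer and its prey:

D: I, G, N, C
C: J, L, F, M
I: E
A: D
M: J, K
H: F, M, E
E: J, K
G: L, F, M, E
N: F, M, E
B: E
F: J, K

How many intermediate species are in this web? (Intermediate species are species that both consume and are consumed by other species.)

8

Intermediate species (has both prey and predators): F, M, E, I, G, N, C, D.
Count: 8.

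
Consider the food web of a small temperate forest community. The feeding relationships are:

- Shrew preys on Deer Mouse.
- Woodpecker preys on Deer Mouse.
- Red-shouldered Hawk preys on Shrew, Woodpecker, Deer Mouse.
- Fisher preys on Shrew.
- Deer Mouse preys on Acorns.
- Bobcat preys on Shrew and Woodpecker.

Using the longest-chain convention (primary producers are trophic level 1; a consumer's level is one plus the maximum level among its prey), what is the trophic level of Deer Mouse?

Trophic level 2

Acorns is a producer → level 1.
Deer Mouse eats Acorns → level 2.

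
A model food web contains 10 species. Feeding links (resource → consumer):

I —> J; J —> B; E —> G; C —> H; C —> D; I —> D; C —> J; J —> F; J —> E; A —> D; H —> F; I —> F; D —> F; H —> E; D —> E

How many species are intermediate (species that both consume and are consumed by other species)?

Intermediate species (has both prey and predators): H, J, D, E.
Count: 4.

4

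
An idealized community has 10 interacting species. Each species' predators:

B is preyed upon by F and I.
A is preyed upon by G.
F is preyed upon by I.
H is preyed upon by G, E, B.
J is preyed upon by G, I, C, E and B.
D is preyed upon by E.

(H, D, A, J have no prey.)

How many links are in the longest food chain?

One longest chain: H → B → F → I.
It has 4 species and 3 links.

3 links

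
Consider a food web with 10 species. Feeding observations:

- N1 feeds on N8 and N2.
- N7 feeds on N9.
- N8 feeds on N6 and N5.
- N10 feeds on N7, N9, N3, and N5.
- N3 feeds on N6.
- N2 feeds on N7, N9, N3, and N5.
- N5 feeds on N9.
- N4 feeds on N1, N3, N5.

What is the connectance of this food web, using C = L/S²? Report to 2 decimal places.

The web has S = 10 species and L = 18 feeding links.
C = L / S² = 18 / 100 = 0.1800 ≈ 0.18.

C = 0.18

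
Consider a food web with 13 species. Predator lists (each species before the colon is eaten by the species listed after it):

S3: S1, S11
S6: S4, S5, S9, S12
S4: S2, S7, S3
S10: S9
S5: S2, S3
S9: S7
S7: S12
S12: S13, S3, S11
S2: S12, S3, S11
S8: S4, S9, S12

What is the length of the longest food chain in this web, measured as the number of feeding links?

5 links

One longest chain: S6 → S4 → S2 → S12 → S3 → S1.
It has 6 species and 5 links.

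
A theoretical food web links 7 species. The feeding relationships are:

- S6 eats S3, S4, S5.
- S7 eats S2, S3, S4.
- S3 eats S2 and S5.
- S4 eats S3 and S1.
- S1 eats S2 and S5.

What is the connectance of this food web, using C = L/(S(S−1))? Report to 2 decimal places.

C = 0.29

The web has S = 7 species and L = 12 feeding links.
C = L / (S(S−1)) = 12 / 42 = 0.2857 ≈ 0.29.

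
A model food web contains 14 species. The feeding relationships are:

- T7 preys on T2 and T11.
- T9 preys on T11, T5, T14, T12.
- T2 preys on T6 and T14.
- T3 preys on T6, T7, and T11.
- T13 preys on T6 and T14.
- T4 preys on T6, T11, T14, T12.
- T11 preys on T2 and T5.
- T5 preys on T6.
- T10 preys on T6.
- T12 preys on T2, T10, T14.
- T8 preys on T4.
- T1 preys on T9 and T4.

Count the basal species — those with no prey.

2

Basal species (no prey listed): T14, T6.
Count: 2.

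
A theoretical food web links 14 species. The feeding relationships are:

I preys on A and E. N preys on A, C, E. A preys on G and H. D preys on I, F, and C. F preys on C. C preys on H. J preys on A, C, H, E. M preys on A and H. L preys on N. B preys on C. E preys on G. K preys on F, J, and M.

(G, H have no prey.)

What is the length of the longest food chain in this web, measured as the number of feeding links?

One longest chain: G → A → M → K.
It has 4 species and 3 links.

3 links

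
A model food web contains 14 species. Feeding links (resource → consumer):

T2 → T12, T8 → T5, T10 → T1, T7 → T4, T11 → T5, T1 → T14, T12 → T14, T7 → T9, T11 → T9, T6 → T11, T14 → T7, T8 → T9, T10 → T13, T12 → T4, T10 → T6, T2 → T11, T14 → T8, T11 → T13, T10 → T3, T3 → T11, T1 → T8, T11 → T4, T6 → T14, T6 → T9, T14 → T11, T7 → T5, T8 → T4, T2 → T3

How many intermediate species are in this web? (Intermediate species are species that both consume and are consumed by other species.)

8

Intermediate species (has both prey and predators): T1, T3, T6, T12, T14, T11, T8, T7.
Count: 8.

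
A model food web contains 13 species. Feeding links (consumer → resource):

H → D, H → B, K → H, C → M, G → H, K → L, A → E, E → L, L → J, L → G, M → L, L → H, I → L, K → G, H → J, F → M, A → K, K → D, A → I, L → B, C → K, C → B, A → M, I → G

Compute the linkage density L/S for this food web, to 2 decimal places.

There are L = 24 links among S = 13 species.
L/S = 24/13 = 1.8462 ≈ 1.85.

L/S = 1.85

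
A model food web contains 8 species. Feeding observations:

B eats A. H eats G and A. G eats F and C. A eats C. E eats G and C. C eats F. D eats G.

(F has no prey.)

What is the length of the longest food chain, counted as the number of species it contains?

One longest chain: F → C → A → B.
It has 4 species and 3 links.

4 species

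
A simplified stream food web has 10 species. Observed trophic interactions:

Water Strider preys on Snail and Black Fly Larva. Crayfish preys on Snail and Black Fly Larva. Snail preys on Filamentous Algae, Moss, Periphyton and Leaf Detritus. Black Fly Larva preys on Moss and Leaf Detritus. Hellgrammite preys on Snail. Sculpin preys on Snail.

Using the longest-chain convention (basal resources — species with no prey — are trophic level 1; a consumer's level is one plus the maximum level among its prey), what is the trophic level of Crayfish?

Leaf Detritus has no prey (basal) → level 1.
Black Fly Larva eats Leaf Detritus (level 1); other prey at levels: Moss 1 → level 2.
Crayfish eats Black Fly Larva (level 2); other prey at levels: Snail 2 → level 3.

Trophic level 3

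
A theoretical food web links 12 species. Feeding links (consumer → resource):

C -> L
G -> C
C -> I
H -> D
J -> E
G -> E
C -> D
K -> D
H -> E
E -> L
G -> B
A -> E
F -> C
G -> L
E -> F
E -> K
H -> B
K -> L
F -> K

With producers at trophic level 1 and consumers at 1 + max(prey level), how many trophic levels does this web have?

Producers (level 1): B, D, L, I.
D → K → F → E → G gives G level 5.
No species has a prey at level 5, so no species reaches level 6.

5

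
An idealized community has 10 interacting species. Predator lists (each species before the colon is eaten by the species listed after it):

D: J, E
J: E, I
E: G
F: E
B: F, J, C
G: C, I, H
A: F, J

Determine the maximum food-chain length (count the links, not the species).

One longest chain: B → F → E → G → C.
It has 5 species and 4 links.

4 links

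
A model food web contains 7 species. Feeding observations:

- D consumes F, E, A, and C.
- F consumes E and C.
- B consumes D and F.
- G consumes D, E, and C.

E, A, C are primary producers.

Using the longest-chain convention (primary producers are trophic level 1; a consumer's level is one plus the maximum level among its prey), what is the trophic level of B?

Trophic level 4

E is a producer → level 1.
F eats E (level 1); other prey at levels: C 1 → level 2.
D eats F (level 2); other prey at levels: E 1, A 1, C 1 → level 3.
B eats D (level 3); other prey at levels: F 2 → level 4.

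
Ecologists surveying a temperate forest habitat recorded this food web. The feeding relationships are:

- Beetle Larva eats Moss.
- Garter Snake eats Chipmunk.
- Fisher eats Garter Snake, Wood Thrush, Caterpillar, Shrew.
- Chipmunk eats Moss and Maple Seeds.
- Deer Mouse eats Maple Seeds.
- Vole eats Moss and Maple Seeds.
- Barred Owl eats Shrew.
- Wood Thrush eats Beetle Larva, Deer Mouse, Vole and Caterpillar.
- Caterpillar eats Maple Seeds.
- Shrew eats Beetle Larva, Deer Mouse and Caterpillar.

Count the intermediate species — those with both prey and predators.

Intermediate species (has both prey and predators): Vole, Beetle Larva, Deer Mouse, Chipmunk, Caterpillar, Shrew, Wood Thrush, Garter Snake.
Count: 8.

8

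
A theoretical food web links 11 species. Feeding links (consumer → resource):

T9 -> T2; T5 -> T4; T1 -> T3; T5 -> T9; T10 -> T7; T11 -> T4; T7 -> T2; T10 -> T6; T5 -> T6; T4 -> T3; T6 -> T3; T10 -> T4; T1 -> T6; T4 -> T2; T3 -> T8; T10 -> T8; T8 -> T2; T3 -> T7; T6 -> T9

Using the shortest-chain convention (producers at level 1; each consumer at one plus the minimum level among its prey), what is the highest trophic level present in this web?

Producers (level 1): T2.
Following each consumer down to its lowest-level prey: T2 → T7 → T3 → T1 (levels 1 through 4).
All prey of T1 (T3 3, T6 3) are at level 3 or above, so T1 is at level 1 + 3 = 4.
Every consumer has at least one prey at level 3 or below, so none exceeds level 4.

4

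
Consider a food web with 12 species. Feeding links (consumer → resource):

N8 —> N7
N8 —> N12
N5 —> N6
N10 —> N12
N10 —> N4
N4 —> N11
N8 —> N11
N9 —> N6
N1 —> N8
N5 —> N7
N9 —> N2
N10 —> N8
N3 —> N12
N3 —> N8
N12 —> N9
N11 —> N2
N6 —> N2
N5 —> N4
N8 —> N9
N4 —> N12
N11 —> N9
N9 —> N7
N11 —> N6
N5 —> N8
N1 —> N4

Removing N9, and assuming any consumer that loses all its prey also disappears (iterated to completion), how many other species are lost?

Remove N9.
Round 1: N12 (all prey gone) → extinct.
No further losses. Total secondary extinctions: 1.

1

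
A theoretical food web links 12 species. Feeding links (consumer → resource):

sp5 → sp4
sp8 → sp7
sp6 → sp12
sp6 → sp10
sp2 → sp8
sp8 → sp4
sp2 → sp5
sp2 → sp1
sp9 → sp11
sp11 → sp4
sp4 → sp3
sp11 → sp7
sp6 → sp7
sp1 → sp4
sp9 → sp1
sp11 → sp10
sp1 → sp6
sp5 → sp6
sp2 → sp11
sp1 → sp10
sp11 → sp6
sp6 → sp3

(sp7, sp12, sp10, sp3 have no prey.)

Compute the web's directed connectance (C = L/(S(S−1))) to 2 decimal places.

The web has S = 12 species and L = 22 feeding links.
C = L / (S(S−1)) = 22 / 132 = 0.1667 ≈ 0.17.

C = 0.17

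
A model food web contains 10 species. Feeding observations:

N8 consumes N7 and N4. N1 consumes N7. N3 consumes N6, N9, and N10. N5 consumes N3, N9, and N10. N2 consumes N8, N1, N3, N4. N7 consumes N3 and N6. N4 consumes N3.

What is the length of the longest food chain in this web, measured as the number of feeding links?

One longest chain: N6 → N3 → N7 → N8 → N2.
It has 5 species and 4 links.

4 links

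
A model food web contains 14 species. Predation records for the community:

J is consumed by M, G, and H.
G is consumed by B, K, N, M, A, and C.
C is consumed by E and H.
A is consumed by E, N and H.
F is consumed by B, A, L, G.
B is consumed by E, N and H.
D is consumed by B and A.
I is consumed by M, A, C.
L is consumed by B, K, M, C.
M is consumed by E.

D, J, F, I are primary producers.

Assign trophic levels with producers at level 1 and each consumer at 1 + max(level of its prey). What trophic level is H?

J is a producer → level 1.
G eats J (level 1); other prey at levels: F 1 → level 2.
B eats G (level 2); other prey at levels: D 1, F 1, L 2 → level 3.
H eats B (level 3); other prey at levels: J 1, C 3, A 3 → level 4.

Trophic level 4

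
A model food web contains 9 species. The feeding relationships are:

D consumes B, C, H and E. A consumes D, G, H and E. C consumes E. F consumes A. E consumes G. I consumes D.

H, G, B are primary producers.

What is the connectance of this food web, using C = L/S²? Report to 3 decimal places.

The web has S = 9 species and L = 12 feeding links.
C = L / S² = 12 / 81 = 0.1481 ≈ 0.148.

C = 0.148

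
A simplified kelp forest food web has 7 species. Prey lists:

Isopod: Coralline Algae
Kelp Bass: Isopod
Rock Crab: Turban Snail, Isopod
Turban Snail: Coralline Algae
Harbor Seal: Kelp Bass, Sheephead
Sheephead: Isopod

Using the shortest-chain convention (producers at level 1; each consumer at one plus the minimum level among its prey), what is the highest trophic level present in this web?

4

Producers (level 1): Coralline Algae.
Following each consumer down to its lowest-level prey: Coralline Algae → Isopod → Kelp Bass → Harbor Seal (levels 1 through 4).
All prey of Harbor Seal (Kelp Bass 3, Sheephead 3) are at level 3 or above, so Harbor Seal is at level 1 + 3 = 4.
Every consumer has at least one prey at level 3 or below, so none exceeds level 4.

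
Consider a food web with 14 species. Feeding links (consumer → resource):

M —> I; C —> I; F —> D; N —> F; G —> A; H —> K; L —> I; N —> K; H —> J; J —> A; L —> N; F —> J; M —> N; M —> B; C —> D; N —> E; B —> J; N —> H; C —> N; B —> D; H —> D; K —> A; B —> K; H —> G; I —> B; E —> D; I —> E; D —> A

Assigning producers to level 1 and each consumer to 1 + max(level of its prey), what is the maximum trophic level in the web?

5

Producers (level 1): A.
A → D → F → N → M gives M level 5.
No species has a prey at level 5, so no species reaches level 6.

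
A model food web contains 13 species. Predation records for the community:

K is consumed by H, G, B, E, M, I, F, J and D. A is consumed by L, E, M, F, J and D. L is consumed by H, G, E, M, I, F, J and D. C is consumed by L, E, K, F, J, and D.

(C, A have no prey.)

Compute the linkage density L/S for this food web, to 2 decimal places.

There are L = 29 links among S = 13 species.
L/S = 29/13 = 2.2308 ≈ 2.23.

L/S = 2.23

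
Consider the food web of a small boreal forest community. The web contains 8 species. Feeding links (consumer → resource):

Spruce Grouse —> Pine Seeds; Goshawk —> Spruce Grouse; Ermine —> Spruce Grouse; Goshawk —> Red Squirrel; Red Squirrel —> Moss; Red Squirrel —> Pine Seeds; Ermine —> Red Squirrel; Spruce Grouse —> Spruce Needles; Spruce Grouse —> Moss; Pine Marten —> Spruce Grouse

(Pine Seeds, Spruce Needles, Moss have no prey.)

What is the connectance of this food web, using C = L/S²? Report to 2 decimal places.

C = 0.16

The web has S = 8 species and L = 10 feeding links.
C = L / S² = 10 / 64 = 0.1562 ≈ 0.16.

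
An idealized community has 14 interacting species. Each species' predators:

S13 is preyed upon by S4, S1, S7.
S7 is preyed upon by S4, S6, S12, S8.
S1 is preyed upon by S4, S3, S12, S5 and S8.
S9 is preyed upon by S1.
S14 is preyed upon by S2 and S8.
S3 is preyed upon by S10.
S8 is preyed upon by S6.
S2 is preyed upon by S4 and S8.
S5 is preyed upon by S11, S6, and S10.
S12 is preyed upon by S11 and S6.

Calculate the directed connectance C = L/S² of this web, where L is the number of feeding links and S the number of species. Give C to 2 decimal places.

C = 0.12

The web has S = 14 species and L = 24 feeding links.
C = L / S² = 24 / 196 = 0.1224 ≈ 0.12.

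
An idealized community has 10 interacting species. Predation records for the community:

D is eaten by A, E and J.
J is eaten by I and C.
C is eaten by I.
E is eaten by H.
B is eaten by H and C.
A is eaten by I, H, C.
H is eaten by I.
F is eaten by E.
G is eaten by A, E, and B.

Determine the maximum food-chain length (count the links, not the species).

One longest chain: G → B → C → I.
It has 4 species and 3 links.

3 links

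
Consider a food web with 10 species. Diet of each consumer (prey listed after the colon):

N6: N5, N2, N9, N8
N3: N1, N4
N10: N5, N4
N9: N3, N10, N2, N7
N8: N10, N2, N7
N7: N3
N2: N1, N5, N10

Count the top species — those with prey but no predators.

Top species (has prey, but nothing eats it): N6.
Count: 1.

1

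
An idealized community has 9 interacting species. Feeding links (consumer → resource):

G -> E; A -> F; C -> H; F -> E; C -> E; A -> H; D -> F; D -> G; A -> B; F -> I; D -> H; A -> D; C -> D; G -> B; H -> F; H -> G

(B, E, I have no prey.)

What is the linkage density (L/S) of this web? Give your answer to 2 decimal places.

There are L = 16 links among S = 9 species.
L/S = 16/9 = 1.7778 ≈ 1.78.

L/S = 1.78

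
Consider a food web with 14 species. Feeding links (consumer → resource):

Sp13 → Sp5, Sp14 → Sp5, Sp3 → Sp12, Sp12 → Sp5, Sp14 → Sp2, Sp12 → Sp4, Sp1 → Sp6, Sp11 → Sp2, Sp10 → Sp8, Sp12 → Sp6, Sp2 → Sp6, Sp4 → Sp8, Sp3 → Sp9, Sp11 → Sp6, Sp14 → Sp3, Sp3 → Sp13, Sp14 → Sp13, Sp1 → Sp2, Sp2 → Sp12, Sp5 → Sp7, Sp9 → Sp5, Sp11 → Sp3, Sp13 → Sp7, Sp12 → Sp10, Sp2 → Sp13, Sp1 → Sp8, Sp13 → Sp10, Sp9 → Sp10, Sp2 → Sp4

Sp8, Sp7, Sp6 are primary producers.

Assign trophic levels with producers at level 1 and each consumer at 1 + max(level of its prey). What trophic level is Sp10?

Sp8 is a producer → level 1.
Sp10 eats Sp8 → level 2.

Trophic level 2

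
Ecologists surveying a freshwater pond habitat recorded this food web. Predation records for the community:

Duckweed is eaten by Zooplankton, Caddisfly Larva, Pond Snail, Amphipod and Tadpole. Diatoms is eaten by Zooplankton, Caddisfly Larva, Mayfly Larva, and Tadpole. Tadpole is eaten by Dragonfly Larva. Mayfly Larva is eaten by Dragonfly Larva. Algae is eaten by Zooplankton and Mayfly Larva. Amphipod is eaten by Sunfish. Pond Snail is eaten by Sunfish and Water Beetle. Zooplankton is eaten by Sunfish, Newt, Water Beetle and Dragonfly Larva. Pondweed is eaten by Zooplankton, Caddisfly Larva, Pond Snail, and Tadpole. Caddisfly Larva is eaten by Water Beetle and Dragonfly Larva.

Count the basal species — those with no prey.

Basal species (no prey listed): Duckweed, Algae, Diatoms, Pondweed.
Count: 4.

4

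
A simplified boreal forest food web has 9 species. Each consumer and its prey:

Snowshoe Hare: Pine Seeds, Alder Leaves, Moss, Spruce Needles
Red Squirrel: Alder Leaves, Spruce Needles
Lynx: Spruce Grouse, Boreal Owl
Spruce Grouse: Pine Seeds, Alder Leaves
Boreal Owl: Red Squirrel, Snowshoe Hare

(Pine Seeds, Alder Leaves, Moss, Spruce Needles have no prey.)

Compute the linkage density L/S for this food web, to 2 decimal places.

There are L = 12 links among S = 9 species.
L/S = 12/9 = 1.3333 ≈ 1.33.

L/S = 1.33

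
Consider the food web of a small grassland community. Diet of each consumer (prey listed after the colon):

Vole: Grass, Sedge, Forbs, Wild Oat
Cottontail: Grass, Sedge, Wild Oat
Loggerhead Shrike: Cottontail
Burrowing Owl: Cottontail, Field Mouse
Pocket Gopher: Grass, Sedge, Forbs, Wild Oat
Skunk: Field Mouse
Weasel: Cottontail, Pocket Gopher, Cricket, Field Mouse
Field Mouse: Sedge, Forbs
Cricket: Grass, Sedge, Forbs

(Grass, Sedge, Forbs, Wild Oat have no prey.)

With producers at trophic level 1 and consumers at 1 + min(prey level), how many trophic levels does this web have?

3

Producers (level 1): Grass, Sedge, Forbs, Wild Oat.
Following each consumer down to its lowest-level prey: Sedge → Field Mouse → Burrowing Owl (levels 1 through 3).
All prey of Burrowing Owl (Field Mouse 2, Cottontail 2) are at level 2 or above, so Burrowing Owl is at level 1 + 2 = 3.
Every consumer has at least one prey at level 2 or below, so none exceeds level 3.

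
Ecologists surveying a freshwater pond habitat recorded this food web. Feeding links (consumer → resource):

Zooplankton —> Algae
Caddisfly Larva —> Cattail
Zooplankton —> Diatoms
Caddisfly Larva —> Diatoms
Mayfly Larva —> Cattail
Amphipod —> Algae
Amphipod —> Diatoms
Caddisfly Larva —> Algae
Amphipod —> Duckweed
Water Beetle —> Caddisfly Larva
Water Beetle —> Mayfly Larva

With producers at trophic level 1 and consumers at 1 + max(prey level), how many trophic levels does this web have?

3

Producers (level 1): Diatoms, Algae, Cattail, Duckweed.
Diatoms → Caddisfly Larva → Water Beetle gives Water Beetle level 3.
No species has a prey at level 3, so no species reaches level 4.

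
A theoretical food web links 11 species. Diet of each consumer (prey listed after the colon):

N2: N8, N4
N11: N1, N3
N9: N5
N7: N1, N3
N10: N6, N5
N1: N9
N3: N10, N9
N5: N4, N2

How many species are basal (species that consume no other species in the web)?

3

Basal species (no prey listed): N8, N6, N4.
Count: 3.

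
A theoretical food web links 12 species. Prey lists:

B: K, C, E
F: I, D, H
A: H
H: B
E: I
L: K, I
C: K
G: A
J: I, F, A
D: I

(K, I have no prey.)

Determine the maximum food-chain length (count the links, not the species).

5 links

One longest chain: K → C → B → H → A → G.
It has 6 species and 5 links.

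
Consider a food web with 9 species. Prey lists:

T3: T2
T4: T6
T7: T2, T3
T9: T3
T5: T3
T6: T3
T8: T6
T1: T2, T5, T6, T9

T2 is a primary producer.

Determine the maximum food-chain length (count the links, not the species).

One longest chain: T2 → T3 → T6 → T4.
It has 4 species and 3 links.

3 links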